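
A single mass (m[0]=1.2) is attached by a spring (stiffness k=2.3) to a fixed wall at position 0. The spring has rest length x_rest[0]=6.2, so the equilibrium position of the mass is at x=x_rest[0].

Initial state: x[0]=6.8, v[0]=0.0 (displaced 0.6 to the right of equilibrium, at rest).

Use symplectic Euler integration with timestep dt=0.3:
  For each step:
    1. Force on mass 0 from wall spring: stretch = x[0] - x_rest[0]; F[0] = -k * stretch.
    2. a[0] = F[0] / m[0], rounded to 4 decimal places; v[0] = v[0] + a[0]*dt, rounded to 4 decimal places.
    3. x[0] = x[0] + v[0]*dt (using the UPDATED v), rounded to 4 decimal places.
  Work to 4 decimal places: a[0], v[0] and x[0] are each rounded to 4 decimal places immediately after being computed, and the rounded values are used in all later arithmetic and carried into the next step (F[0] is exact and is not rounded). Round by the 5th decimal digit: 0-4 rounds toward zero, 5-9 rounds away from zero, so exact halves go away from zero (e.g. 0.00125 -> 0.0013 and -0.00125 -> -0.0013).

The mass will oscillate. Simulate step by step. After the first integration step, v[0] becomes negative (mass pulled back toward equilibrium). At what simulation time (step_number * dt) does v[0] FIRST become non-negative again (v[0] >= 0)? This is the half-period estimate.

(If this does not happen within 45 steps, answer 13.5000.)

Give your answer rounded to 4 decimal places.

Answer: 2.4000

Derivation:
Step 0: x=[6.8000] v=[0.0000]
Step 1: x=[6.6965] v=[-0.3450]
Step 2: x=[6.5074] v=[-0.6305]
Step 3: x=[6.2652] v=[-0.8073]
Step 4: x=[6.0118] v=[-0.8448]
Step 5: x=[5.7908] v=[-0.7366]
Step 6: x=[5.6404] v=[-0.5013]
Step 7: x=[5.5866] v=[-0.1795]
Step 8: x=[5.6386] v=[0.1732]
First v>=0 after going negative at step 8, time=2.4000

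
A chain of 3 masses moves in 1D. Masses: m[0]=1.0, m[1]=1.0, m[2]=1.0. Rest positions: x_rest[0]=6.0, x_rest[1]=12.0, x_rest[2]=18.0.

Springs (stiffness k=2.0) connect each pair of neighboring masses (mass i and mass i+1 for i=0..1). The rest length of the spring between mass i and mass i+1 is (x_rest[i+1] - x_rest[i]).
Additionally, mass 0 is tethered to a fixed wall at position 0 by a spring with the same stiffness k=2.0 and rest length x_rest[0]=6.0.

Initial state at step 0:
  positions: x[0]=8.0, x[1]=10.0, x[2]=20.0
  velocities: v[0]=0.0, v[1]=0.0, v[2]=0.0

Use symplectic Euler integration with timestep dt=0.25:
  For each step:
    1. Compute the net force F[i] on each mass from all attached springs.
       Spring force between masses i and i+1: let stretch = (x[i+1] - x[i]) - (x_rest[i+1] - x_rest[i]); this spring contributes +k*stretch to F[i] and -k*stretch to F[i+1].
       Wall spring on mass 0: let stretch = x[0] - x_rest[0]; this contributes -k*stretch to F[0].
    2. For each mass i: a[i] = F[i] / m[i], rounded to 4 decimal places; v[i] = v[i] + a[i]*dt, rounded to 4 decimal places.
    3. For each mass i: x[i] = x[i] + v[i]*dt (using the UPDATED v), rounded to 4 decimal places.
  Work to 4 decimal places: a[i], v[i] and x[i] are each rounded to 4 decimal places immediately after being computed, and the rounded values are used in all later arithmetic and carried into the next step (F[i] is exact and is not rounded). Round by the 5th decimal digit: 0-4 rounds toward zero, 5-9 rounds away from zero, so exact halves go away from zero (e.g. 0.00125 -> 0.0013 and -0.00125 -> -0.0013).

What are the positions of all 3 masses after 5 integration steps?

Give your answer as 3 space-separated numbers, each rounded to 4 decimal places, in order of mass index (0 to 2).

Step 0: x=[8.0000 10.0000 20.0000] v=[0.0000 0.0000 0.0000]
Step 1: x=[7.2500 11.0000 19.5000] v=[-3.0000 4.0000 -2.0000]
Step 2: x=[6.0625 12.5938 18.6875] v=[-4.7500 6.3750 -3.2500]
Step 3: x=[4.9336 14.1329 17.8633] v=[-4.5156 6.1562 -3.2969]
Step 4: x=[4.3379 14.9884 17.3228] v=[-2.3828 3.4218 -2.1621]
Step 5: x=[4.5313 14.8043 17.2405] v=[0.7735 -0.7363 -0.3293]

Answer: 4.5313 14.8043 17.2405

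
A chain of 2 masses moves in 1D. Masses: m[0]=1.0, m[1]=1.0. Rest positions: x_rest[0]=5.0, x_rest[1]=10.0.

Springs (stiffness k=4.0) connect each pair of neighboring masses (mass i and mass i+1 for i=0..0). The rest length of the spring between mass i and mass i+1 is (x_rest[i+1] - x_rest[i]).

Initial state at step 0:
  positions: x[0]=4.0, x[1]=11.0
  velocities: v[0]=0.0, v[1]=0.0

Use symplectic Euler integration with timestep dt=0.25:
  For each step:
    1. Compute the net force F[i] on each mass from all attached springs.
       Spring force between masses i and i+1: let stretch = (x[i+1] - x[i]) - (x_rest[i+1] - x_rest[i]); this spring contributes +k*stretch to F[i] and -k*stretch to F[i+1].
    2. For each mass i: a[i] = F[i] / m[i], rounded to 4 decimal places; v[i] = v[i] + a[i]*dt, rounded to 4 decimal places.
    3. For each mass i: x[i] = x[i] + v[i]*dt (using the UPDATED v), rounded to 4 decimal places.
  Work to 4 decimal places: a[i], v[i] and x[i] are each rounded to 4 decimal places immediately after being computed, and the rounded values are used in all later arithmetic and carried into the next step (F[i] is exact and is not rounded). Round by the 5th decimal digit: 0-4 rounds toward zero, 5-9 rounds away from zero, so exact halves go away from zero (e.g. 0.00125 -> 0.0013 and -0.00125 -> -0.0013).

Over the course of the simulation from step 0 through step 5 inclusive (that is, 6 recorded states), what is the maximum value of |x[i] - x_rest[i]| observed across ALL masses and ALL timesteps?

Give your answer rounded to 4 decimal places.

Answer: 1.0625

Derivation:
Step 0: x=[4.0000 11.0000] v=[0.0000 0.0000]
Step 1: x=[4.5000 10.5000] v=[2.0000 -2.0000]
Step 2: x=[5.2500 9.7500] v=[3.0000 -3.0000]
Step 3: x=[5.8750 9.1250] v=[2.5000 -2.5000]
Step 4: x=[6.0625 8.9375] v=[0.7500 -0.7500]
Step 5: x=[5.7188 9.2813] v=[-1.3750 1.3750]
Max displacement = 1.0625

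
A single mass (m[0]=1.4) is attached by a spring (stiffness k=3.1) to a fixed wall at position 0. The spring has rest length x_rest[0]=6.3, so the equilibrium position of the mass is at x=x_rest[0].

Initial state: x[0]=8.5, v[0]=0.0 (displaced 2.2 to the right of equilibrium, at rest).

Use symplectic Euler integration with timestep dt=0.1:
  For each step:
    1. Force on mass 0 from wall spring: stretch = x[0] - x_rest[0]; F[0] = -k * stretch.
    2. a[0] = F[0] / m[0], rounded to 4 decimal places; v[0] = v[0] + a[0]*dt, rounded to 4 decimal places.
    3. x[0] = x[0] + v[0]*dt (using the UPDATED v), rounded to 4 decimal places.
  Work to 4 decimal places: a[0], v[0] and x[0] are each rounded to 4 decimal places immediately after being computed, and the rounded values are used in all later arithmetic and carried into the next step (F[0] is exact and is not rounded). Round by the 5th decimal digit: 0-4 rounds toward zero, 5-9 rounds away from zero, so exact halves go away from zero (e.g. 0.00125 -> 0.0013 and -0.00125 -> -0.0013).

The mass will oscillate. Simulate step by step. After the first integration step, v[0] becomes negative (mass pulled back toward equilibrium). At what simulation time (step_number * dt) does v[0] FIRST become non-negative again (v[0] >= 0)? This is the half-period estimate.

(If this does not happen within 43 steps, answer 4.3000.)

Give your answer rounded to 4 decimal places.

Answer: 2.2000

Derivation:
Step 0: x=[8.5000] v=[0.0000]
Step 1: x=[8.4513] v=[-0.4871]
Step 2: x=[8.3550] v=[-0.9635]
Step 3: x=[8.2132] v=[-1.4185]
Step 4: x=[8.0290] v=[-1.8421]
Step 5: x=[7.8065] v=[-2.2250]
Step 6: x=[7.5506] v=[-2.5586]
Step 7: x=[7.2671] v=[-2.8355]
Step 8: x=[6.9621] v=[-3.0496]
Step 9: x=[6.6425] v=[-3.1962]
Step 10: x=[6.3153] v=[-3.2720]
Step 11: x=[5.9878] v=[-3.2754]
Step 12: x=[5.6672] v=[-3.2063]
Step 13: x=[5.3606] v=[-3.0662]
Step 14: x=[5.0748] v=[-2.8582]
Step 15: x=[4.8161] v=[-2.5869]
Step 16: x=[4.5903] v=[-2.2583]
Step 17: x=[4.4023] v=[-1.8797]
Step 18: x=[4.2564] v=[-1.4595]
Step 19: x=[4.1557] v=[-1.0070]
Step 20: x=[4.1025] v=[-0.5322]
Step 21: x=[4.0979] v=[-0.0456]
Step 22: x=[4.1421] v=[0.4420]
First v>=0 after going negative at step 22, time=2.2000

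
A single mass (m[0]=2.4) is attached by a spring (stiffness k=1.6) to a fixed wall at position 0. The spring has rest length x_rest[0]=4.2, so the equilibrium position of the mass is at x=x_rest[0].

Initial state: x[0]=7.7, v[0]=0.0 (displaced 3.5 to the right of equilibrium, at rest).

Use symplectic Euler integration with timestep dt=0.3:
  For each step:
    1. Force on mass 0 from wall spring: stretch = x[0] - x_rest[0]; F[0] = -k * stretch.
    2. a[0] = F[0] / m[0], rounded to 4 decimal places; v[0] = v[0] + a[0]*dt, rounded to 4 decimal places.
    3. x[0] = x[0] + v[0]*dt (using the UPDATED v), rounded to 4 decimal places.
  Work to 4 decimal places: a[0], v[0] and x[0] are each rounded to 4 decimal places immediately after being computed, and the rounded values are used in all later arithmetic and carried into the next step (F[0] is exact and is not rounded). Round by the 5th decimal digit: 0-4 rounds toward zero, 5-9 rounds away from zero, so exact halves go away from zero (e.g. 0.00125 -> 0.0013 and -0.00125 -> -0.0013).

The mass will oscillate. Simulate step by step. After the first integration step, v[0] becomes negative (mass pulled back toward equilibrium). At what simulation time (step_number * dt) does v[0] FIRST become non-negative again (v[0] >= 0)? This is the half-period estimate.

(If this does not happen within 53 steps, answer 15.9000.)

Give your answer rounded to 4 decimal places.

Answer: 3.9000

Derivation:
Step 0: x=[7.7000] v=[0.0000]
Step 1: x=[7.4900] v=[-0.7000]
Step 2: x=[7.0826] v=[-1.3580]
Step 3: x=[6.5023] v=[-1.9345]
Step 4: x=[5.7838] v=[-2.3950]
Step 5: x=[4.9703] v=[-2.7118]
Step 6: x=[4.1105] v=[-2.8659]
Step 7: x=[3.2561] v=[-2.8480]
Step 8: x=[2.4583] v=[-2.6592]
Step 9: x=[1.7650] v=[-2.3109]
Step 10: x=[1.2178] v=[-1.8239]
Step 11: x=[0.8496] v=[-1.2275]
Step 12: x=[0.6824] v=[-0.5574]
Step 13: x=[0.7262] v=[0.1461]
First v>=0 after going negative at step 13, time=3.9000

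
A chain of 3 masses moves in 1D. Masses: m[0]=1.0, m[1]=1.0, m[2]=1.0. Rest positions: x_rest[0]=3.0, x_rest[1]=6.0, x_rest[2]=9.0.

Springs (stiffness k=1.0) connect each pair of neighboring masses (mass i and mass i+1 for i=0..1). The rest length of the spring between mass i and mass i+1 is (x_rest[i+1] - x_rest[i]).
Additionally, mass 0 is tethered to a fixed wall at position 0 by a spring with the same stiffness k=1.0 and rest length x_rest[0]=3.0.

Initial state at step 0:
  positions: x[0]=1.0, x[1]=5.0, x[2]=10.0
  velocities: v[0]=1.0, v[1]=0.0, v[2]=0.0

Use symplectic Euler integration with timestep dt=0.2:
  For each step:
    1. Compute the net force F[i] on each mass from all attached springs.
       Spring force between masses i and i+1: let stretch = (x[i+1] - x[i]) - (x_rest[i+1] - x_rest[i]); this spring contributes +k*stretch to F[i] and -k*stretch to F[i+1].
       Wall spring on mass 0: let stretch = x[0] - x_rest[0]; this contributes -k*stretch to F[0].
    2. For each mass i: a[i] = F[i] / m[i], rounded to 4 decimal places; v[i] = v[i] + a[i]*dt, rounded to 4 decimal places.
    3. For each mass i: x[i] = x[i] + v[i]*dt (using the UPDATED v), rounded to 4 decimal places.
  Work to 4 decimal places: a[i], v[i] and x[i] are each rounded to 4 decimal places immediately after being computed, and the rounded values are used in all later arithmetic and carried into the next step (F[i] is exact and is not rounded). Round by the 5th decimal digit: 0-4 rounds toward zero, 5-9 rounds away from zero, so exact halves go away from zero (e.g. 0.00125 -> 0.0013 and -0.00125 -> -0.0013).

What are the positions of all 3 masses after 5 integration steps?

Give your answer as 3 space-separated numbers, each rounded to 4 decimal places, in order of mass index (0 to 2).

Step 0: x=[1.0000 5.0000 10.0000] v=[1.0000 0.0000 0.0000]
Step 1: x=[1.3200 5.0400 9.9200] v=[1.6000 0.2000 -0.4000]
Step 2: x=[1.7360 5.1264 9.7648] v=[2.0800 0.4320 -0.7760]
Step 3: x=[2.2182 5.2627 9.5441] v=[2.4109 0.6816 -1.1037]
Step 4: x=[2.7334 5.4485 9.2721] v=[2.5762 0.9290 -1.3600]
Step 5: x=[3.2479 5.6786 8.9672] v=[2.5725 1.1507 -1.5247]

Answer: 3.2479 5.6786 8.9672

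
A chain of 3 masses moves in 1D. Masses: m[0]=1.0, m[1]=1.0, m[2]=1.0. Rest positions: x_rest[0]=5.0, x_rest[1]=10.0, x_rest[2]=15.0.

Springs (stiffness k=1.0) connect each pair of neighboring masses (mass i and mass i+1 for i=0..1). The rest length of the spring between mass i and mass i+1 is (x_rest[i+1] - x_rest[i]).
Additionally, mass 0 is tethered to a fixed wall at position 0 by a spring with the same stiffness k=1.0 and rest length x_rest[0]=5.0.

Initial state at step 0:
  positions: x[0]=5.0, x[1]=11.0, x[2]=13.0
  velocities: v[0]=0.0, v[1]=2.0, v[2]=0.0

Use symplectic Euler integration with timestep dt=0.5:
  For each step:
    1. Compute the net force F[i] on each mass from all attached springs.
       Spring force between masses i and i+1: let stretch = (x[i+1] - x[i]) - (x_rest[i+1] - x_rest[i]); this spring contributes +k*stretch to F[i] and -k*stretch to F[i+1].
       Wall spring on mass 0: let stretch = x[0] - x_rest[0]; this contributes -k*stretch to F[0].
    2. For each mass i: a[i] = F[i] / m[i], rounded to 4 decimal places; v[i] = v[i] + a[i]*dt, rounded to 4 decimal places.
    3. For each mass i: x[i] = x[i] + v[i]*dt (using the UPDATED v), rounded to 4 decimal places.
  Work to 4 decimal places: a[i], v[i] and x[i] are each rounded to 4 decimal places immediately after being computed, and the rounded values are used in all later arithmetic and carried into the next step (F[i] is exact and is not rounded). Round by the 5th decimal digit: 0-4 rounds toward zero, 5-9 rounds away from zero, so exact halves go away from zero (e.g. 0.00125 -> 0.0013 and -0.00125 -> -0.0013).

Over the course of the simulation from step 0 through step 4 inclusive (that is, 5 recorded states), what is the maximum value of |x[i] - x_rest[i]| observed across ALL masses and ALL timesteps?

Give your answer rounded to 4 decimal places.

Step 0: x=[5.0000 11.0000 13.0000] v=[0.0000 2.0000 0.0000]
Step 1: x=[5.2500 11.0000 13.7500] v=[0.5000 0.0000 1.5000]
Step 2: x=[5.6250 10.2500 15.0625] v=[0.7500 -1.5000 2.6250]
Step 3: x=[5.7500 9.5469 16.4219] v=[0.2500 -1.4063 2.7188]
Step 4: x=[5.3867 9.6133 17.3126] v=[-0.7266 0.1328 1.7813]
Max displacement = 2.3126

Answer: 2.3126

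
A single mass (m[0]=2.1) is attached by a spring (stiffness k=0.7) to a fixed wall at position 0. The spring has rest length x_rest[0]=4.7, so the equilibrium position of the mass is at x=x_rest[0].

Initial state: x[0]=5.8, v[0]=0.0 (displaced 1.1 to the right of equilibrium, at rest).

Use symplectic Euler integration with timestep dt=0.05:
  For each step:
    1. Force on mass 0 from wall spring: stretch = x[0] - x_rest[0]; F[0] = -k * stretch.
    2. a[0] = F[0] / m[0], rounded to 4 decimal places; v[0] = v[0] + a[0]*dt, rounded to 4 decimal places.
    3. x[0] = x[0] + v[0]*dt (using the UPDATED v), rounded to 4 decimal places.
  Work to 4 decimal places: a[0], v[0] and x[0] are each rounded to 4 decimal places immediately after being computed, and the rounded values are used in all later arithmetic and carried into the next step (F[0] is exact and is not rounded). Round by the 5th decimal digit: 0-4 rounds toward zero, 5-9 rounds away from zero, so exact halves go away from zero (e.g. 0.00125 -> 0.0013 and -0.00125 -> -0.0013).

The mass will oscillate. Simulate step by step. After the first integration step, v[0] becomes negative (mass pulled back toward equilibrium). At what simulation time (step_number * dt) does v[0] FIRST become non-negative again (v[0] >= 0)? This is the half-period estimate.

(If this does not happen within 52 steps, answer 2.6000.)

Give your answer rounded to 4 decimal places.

Step 0: x=[5.8000] v=[0.0000]
Step 1: x=[5.7991] v=[-0.0183]
Step 2: x=[5.7973] v=[-0.0366]
Step 3: x=[5.7946] v=[-0.0549]
Step 4: x=[5.7909] v=[-0.0731]
Step 5: x=[5.7863] v=[-0.0913]
Step 6: x=[5.7808] v=[-0.1094]
Step 7: x=[5.7744] v=[-0.1274]
Step 8: x=[5.7671] v=[-0.1453]
Step 9: x=[5.7589] v=[-0.1631]
Step 10: x=[5.7499] v=[-0.1808]
Step 11: x=[5.7400] v=[-0.1983]
Step 12: x=[5.7292] v=[-0.2156]
Step 13: x=[5.7176] v=[-0.2328]
Step 14: x=[5.7051] v=[-0.2498]
Step 15: x=[5.6918] v=[-0.2666]
Step 16: x=[5.6776] v=[-0.2831]
Step 17: x=[5.6626] v=[-0.2994]
Step 18: x=[5.6468] v=[-0.3154]
Step 19: x=[5.6302] v=[-0.3312]
Step 20: x=[5.6129] v=[-0.3467]
Step 21: x=[5.5948] v=[-0.3619]
Step 22: x=[5.5760] v=[-0.3768]
Step 23: x=[5.5564] v=[-0.3914]
Step 24: x=[5.5361] v=[-0.4057]
Step 25: x=[5.5151] v=[-0.4196]
Step 26: x=[5.4934] v=[-0.4332]
Step 27: x=[5.4711] v=[-0.4464]
Step 28: x=[5.4481] v=[-0.4593]
Step 29: x=[5.4245] v=[-0.4718]
Step 30: x=[5.4003] v=[-0.4839]
Step 31: x=[5.3755] v=[-0.4956]
Step 32: x=[5.3502] v=[-0.5069]
Step 33: x=[5.3243] v=[-0.5177]
Step 34: x=[5.2979] v=[-0.5281]
Step 35: x=[5.2710] v=[-0.5381]
Step 36: x=[5.2436] v=[-0.5476]
Step 37: x=[5.2158] v=[-0.5567]
Step 38: x=[5.1875] v=[-0.5653]
Step 39: x=[5.1588] v=[-0.5734]
Step 40: x=[5.1298] v=[-0.5810]
Step 41: x=[5.1004] v=[-0.5882]
Step 42: x=[5.0707] v=[-0.5949]
Step 43: x=[5.0406] v=[-0.6011]
Step 44: x=[5.0103] v=[-0.6068]
Step 45: x=[4.9797] v=[-0.6120]
Step 46: x=[4.9489] v=[-0.6167]
Step 47: x=[4.9179] v=[-0.6209]
Step 48: x=[4.8867] v=[-0.6245]
Step 49: x=[4.8553] v=[-0.6276]
Step 50: x=[4.8238] v=[-0.6302]
Step 51: x=[4.7922] v=[-0.6323]
Step 52: x=[4.7605] v=[-0.6338]
v[0] did not become non-negative within 52 steps; using fallback time=2.6000

Answer: 2.6000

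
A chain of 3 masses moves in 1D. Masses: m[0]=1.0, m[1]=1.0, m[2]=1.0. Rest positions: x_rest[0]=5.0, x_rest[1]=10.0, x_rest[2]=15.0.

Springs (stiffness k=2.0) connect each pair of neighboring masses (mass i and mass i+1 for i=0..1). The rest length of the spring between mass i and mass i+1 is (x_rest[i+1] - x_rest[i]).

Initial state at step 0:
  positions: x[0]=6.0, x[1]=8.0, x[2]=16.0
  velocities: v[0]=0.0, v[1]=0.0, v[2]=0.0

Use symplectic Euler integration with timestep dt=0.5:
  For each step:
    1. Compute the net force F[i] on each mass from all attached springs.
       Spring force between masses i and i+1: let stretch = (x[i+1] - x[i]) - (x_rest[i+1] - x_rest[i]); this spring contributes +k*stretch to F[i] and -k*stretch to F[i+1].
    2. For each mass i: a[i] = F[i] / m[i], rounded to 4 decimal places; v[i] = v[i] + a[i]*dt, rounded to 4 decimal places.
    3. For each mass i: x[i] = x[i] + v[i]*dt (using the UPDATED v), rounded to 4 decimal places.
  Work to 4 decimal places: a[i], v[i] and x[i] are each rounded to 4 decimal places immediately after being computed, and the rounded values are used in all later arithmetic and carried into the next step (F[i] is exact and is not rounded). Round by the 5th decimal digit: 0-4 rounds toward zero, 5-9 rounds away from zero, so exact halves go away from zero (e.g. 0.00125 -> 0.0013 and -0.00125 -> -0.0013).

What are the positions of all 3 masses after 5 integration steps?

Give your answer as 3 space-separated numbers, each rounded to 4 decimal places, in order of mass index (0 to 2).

Answer: 5.7188 8.5625 15.7188

Derivation:
Step 0: x=[6.0000 8.0000 16.0000] v=[0.0000 0.0000 0.0000]
Step 1: x=[4.5000 11.0000 14.5000] v=[-3.0000 6.0000 -3.0000]
Step 2: x=[3.7500 12.5000 13.7500] v=[-1.5000 3.0000 -1.5000]
Step 3: x=[4.8750 10.2500 14.8750] v=[2.2500 -4.5000 2.2500]
Step 4: x=[6.1875 7.6250 16.1875] v=[2.6250 -5.2500 2.6250]
Step 5: x=[5.7188 8.5625 15.7188] v=[-0.9375 1.8750 -0.9375]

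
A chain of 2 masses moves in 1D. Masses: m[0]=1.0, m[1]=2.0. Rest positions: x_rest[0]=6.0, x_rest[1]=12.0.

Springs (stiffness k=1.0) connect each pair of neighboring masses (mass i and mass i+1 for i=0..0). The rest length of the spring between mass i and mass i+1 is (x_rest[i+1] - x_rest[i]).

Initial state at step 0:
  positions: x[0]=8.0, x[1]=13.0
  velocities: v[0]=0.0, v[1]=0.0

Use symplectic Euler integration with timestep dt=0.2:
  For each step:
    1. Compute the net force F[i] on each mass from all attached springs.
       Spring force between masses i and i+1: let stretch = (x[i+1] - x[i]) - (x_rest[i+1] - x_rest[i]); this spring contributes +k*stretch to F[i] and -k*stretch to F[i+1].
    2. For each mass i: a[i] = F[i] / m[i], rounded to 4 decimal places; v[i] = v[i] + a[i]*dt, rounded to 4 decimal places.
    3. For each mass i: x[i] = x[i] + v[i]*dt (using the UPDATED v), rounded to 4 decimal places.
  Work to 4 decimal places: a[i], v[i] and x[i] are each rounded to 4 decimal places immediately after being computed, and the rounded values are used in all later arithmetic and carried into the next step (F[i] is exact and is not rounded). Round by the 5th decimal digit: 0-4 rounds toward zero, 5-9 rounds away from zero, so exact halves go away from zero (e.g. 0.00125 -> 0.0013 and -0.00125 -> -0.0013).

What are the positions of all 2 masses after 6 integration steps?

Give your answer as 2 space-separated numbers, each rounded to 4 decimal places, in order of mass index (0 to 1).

Step 0: x=[8.0000 13.0000] v=[0.0000 0.0000]
Step 1: x=[7.9600 13.0200] v=[-0.2000 0.1000]
Step 2: x=[7.8824 13.0588] v=[-0.3880 0.1940]
Step 3: x=[7.7719 13.1141] v=[-0.5527 0.2764]
Step 4: x=[7.6350 13.1825] v=[-0.6843 0.3422]
Step 5: x=[7.4800 13.2600] v=[-0.7748 0.3875]
Step 6: x=[7.3162 13.3419] v=[-0.8188 0.4095]

Answer: 7.3162 13.3419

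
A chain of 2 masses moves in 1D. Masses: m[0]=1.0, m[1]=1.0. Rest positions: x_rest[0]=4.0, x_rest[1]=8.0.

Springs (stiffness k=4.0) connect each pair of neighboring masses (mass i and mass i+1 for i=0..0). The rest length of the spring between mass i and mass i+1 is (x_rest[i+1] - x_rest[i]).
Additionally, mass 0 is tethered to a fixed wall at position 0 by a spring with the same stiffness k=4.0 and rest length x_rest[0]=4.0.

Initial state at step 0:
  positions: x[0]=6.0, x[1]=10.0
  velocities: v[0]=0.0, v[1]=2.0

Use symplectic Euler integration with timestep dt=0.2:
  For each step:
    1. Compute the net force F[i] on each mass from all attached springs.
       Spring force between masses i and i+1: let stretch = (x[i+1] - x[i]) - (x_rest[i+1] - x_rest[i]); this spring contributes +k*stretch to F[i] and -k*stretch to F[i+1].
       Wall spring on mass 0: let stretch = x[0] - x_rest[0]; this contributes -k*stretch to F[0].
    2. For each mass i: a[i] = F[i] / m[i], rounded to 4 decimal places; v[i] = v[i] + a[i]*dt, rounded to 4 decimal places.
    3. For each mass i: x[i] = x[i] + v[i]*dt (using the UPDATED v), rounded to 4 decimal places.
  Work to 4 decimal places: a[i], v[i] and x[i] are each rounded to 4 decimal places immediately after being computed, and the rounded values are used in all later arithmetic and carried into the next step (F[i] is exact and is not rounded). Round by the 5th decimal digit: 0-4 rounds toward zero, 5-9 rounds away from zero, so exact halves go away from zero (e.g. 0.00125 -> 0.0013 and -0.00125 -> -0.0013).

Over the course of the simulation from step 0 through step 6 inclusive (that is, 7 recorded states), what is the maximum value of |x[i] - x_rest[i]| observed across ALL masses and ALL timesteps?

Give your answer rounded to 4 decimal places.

Step 0: x=[6.0000 10.0000] v=[0.0000 2.0000]
Step 1: x=[5.6800 10.4000] v=[-1.6000 2.0000]
Step 2: x=[5.2064 10.6848] v=[-2.3680 1.4240]
Step 3: x=[4.7763 10.7331] v=[-2.1504 0.2413]
Step 4: x=[4.5351 10.4683] v=[-1.2060 -1.3241]
Step 5: x=[4.5176 9.8942] v=[-0.0875 -2.8707]
Step 6: x=[4.6375 9.0998] v=[0.5997 -3.9720]
Max displacement = 2.7331

Answer: 2.7331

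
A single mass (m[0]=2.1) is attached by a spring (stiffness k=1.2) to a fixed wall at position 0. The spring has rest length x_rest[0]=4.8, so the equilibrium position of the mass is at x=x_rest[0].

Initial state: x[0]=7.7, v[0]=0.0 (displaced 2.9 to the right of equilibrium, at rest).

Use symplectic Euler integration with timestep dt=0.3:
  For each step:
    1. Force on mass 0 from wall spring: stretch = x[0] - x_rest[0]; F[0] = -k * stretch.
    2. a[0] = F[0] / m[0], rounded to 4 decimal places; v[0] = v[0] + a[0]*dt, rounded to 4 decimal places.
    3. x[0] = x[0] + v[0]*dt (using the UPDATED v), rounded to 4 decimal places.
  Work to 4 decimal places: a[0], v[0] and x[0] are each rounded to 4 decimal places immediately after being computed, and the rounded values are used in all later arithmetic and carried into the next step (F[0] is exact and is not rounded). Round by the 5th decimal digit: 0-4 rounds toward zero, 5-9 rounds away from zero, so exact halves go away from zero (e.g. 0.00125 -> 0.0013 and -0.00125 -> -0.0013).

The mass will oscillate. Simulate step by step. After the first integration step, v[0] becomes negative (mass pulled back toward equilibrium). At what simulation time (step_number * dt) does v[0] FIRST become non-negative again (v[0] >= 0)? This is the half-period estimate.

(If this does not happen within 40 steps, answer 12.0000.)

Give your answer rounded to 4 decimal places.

Step 0: x=[7.7000] v=[0.0000]
Step 1: x=[7.5509] v=[-0.4971]
Step 2: x=[7.2603] v=[-0.9687]
Step 3: x=[6.8432] v=[-1.3905]
Step 4: x=[6.3210] v=[-1.7408]
Step 5: x=[5.7206] v=[-2.0015]
Step 6: x=[5.0728] v=[-2.1593]
Step 7: x=[4.4110] v=[-2.2061]
Step 8: x=[3.7692] v=[-2.1394]
Step 9: x=[3.1804] v=[-1.9627]
Step 10: x=[2.6749] v=[-1.6851]
Step 11: x=[2.2787] v=[-1.3208]
Step 12: x=[2.0121] v=[-0.8886]
Step 13: x=[1.8889] v=[-0.4107]
Step 14: x=[1.9154] v=[0.0884]
First v>=0 after going negative at step 14, time=4.2000

Answer: 4.2000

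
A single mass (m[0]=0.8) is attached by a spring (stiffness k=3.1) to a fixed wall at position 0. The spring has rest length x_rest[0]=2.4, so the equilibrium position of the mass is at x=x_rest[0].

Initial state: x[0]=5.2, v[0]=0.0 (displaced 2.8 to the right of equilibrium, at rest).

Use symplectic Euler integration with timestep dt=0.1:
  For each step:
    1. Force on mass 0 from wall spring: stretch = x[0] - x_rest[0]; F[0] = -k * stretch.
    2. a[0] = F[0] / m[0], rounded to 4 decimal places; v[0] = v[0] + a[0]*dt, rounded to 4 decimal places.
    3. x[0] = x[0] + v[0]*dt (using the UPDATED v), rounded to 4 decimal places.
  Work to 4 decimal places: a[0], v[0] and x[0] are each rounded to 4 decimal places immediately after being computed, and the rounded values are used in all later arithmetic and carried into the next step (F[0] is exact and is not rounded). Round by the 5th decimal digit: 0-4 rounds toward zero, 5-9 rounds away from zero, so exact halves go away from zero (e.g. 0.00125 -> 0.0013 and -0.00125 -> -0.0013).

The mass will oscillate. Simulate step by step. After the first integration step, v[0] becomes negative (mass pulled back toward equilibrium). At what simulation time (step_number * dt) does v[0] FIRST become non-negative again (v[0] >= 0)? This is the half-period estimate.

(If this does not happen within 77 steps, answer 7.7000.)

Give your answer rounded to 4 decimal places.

Answer: 1.6000

Derivation:
Step 0: x=[5.2000] v=[0.0000]
Step 1: x=[5.0915] v=[-1.0850]
Step 2: x=[4.8787] v=[-2.1280]
Step 3: x=[4.5699] v=[-3.0885]
Step 4: x=[4.1770] v=[-3.9293]
Step 5: x=[3.7152] v=[-4.6179]
Step 6: x=[3.2025] v=[-5.1275]
Step 7: x=[2.6587] v=[-5.4385]
Step 8: x=[2.1048] v=[-5.5388]
Step 9: x=[1.5624] v=[-5.4244]
Step 10: x=[1.0524] v=[-5.0998]
Step 11: x=[0.5946] v=[-4.5776]
Step 12: x=[0.2068] v=[-3.8780]
Step 13: x=[-0.0960] v=[-3.0281]
Step 14: x=[-0.3021] v=[-2.0609]
Step 15: x=[-0.4035] v=[-1.0138]
Step 16: x=[-0.3962] v=[0.0726]
First v>=0 after going negative at step 16, time=1.6000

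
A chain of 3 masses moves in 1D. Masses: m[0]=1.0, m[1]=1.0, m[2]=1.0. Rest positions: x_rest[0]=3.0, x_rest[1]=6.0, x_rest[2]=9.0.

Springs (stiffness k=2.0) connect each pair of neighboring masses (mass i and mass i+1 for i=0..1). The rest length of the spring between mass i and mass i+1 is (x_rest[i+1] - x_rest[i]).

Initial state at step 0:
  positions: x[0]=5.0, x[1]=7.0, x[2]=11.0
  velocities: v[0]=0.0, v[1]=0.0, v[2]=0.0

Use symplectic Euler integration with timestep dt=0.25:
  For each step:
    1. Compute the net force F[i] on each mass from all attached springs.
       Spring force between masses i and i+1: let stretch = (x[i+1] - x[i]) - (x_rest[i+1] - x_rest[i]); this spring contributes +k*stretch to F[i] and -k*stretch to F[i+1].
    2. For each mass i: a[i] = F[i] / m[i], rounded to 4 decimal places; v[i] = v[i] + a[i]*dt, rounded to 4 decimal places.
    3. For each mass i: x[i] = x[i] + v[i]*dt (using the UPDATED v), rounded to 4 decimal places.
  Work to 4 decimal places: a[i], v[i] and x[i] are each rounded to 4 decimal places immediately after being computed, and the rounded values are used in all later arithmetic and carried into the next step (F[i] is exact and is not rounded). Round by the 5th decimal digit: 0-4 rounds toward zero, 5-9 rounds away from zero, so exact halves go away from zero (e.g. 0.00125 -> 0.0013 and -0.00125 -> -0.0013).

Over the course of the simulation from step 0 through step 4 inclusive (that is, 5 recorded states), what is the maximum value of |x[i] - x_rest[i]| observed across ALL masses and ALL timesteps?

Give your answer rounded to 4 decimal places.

Answer: 2.3267

Derivation:
Step 0: x=[5.0000 7.0000 11.0000] v=[0.0000 0.0000 0.0000]
Step 1: x=[4.8750 7.2500 10.8750] v=[-0.5000 1.0000 -0.5000]
Step 2: x=[4.6719 7.6563 10.6719] v=[-0.8125 1.6250 -0.8125]
Step 3: x=[4.4668 8.0665 10.4668] v=[-0.8203 1.6406 -0.8203]
Step 4: x=[4.3367 8.3267 10.3367] v=[-0.5205 1.0409 -0.5205]
Max displacement = 2.3267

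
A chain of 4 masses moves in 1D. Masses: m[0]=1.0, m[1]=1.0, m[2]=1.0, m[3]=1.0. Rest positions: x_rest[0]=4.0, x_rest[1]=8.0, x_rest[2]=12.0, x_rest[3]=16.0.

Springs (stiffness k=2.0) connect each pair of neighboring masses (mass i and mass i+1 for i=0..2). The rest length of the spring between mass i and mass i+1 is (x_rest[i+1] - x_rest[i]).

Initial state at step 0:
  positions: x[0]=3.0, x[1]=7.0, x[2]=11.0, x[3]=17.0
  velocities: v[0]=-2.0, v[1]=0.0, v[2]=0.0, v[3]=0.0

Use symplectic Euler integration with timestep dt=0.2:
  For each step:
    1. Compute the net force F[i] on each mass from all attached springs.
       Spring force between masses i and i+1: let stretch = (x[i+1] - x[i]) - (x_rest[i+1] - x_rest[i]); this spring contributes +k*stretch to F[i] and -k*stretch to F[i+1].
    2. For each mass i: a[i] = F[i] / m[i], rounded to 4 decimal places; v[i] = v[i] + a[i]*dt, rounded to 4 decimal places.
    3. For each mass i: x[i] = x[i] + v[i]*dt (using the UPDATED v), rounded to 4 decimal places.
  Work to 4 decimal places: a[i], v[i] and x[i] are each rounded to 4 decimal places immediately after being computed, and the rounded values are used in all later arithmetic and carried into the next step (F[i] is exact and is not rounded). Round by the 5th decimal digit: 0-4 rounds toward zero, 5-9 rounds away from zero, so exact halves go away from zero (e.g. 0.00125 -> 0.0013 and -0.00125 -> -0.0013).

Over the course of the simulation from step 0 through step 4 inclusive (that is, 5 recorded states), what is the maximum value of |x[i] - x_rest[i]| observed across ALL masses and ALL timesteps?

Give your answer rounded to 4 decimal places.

Answer: 2.3030

Derivation:
Step 0: x=[3.0000 7.0000 11.0000 17.0000] v=[-2.0000 0.0000 0.0000 0.0000]
Step 1: x=[2.6000 7.0000 11.1600 16.8400] v=[-2.0000 0.0000 0.8000 -0.8000]
Step 2: x=[2.2320 6.9808 11.4416 16.5456] v=[-1.8400 -0.0960 1.4080 -1.4720]
Step 3: x=[1.9239 6.9386 11.7747 16.1629] v=[-1.5405 -0.2112 1.6653 -1.9136]
Step 4: x=[1.6970 6.8821 12.0719 15.7491] v=[-1.1346 -0.2826 1.4861 -2.0689]
Max displacement = 2.3030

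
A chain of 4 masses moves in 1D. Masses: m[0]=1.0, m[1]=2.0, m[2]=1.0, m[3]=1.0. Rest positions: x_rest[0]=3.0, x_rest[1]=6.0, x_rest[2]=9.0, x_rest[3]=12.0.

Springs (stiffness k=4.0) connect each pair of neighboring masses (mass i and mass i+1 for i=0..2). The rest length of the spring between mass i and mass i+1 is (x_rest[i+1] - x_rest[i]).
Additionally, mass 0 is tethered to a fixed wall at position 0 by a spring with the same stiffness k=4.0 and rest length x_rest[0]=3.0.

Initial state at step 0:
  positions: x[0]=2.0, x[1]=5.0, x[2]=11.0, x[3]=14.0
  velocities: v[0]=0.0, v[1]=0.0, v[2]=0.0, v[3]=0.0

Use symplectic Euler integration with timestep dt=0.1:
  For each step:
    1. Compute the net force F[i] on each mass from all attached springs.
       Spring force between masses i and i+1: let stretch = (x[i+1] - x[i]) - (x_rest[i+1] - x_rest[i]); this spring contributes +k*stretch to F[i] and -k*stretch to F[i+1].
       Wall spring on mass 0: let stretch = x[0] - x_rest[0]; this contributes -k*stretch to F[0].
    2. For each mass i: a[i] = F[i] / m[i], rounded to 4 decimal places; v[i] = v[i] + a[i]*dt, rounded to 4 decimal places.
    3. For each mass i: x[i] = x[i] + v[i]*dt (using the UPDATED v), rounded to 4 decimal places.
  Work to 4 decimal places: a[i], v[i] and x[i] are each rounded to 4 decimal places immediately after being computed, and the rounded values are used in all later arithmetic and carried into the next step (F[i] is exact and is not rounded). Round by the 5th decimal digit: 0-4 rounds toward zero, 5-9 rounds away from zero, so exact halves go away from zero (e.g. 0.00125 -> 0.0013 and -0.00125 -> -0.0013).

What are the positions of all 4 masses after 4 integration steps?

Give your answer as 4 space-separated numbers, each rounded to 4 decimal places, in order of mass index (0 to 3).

Answer: 2.3873 5.5427 9.9710 13.9327

Derivation:
Step 0: x=[2.0000 5.0000 11.0000 14.0000] v=[0.0000 0.0000 0.0000 0.0000]
Step 1: x=[2.0400 5.0600 10.8800 14.0000] v=[0.4000 0.6000 -1.2000 0.0000]
Step 2: x=[2.1192 5.1760 10.6520 13.9952] v=[0.7920 1.1600 -2.2800 -0.0480]
Step 3: x=[2.2359 5.3404 10.3387 13.9767] v=[1.1670 1.6438 -3.1331 -0.1853]
Step 4: x=[2.3873 5.5427 9.9710 13.9327] v=[1.5144 2.0226 -3.6772 -0.4405]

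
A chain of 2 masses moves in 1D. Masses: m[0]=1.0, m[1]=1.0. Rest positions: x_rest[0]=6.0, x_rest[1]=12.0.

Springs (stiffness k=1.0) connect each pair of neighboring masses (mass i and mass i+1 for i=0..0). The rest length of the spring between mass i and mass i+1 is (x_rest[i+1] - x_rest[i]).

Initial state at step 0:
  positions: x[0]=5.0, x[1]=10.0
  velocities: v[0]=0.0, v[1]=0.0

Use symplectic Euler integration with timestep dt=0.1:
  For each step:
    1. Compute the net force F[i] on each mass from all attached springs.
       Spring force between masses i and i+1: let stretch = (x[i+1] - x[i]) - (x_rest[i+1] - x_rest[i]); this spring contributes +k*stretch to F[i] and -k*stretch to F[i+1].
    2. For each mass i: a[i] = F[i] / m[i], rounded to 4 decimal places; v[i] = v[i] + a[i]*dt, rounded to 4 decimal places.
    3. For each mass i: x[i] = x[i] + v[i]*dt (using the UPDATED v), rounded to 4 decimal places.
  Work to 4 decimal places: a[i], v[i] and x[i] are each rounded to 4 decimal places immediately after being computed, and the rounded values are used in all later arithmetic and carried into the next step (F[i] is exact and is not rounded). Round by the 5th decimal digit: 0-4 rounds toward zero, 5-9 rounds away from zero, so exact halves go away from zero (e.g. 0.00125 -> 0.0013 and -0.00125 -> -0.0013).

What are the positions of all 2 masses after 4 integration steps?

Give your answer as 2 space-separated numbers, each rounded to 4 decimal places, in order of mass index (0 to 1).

Answer: 4.9030 10.0970

Derivation:
Step 0: x=[5.0000 10.0000] v=[0.0000 0.0000]
Step 1: x=[4.9900 10.0100] v=[-0.1000 0.1000]
Step 2: x=[4.9702 10.0298] v=[-0.1980 0.1980]
Step 3: x=[4.9410 10.0590] v=[-0.2920 0.2920]
Step 4: x=[4.9030 10.0970] v=[-0.3802 0.3802]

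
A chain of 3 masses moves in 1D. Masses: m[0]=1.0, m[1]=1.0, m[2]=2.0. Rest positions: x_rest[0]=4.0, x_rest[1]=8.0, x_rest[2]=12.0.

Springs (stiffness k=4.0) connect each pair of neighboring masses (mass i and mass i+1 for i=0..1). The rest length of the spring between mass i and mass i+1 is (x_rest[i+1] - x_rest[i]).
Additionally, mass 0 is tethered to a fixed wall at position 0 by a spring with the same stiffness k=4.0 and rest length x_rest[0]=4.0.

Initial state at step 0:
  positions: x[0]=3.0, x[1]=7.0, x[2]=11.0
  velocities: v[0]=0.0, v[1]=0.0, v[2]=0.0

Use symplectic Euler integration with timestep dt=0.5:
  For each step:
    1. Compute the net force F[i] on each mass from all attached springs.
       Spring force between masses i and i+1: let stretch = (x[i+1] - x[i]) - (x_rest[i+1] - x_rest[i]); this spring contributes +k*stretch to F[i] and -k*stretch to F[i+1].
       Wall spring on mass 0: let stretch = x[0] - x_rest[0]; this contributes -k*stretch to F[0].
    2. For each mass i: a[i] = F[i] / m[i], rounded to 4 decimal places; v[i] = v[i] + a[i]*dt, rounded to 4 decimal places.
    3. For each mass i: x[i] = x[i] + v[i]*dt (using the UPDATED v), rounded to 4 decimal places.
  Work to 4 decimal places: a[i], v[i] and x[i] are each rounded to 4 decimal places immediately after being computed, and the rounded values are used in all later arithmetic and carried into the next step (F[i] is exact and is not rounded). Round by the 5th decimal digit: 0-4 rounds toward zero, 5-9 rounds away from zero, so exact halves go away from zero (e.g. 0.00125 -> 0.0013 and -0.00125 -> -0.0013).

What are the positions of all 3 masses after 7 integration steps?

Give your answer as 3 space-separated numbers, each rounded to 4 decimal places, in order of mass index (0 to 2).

Answer: 5.1250 8.8125 12.9063

Derivation:
Step 0: x=[3.0000 7.0000 11.0000] v=[0.0000 0.0000 0.0000]
Step 1: x=[4.0000 7.0000 11.0000] v=[2.0000 0.0000 0.0000]
Step 2: x=[4.0000 8.0000 11.0000] v=[0.0000 2.0000 0.0000]
Step 3: x=[4.0000 8.0000 11.5000] v=[0.0000 0.0000 1.0000]
Step 4: x=[4.0000 7.5000 12.2500] v=[0.0000 -1.0000 1.5000]
Step 5: x=[3.5000 8.2500 12.6250] v=[-1.0000 1.5000 0.7500]
Step 6: x=[4.2500 8.6250 12.8125] v=[1.5000 0.7500 0.3750]
Step 7: x=[5.1250 8.8125 12.9063] v=[1.7500 0.3750 0.1875]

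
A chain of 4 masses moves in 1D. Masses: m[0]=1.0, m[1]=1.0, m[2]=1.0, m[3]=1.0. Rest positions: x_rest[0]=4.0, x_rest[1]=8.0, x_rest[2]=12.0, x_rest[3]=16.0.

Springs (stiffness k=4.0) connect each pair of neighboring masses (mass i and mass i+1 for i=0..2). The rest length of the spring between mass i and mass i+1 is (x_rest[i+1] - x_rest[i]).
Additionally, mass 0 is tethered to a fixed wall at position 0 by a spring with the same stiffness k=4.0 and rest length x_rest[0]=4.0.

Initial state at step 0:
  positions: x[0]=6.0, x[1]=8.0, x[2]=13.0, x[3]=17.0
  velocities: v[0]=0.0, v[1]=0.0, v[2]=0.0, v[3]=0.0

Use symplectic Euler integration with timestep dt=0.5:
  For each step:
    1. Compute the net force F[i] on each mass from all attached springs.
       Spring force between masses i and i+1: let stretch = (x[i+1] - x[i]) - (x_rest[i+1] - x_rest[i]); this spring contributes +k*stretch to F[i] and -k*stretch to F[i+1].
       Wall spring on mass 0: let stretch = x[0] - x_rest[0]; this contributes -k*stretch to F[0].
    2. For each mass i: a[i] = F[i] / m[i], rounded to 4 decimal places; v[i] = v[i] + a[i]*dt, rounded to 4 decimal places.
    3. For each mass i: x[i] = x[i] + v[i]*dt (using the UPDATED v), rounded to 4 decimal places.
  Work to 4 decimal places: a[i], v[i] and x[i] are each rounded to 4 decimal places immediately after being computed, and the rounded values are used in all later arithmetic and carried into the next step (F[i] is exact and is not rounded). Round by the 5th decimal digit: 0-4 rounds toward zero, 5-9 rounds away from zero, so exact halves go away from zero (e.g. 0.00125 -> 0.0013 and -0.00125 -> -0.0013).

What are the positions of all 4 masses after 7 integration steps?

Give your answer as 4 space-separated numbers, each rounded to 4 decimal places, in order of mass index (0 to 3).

Answer: 6.0000 5.0000 12.0000 15.0000

Derivation:
Step 0: x=[6.0000 8.0000 13.0000 17.0000] v=[0.0000 0.0000 0.0000 0.0000]
Step 1: x=[2.0000 11.0000 12.0000 17.0000] v=[-8.0000 6.0000 -2.0000 0.0000]
Step 2: x=[5.0000 6.0000 15.0000 16.0000] v=[6.0000 -10.0000 6.0000 -2.0000]
Step 3: x=[4.0000 9.0000 10.0000 18.0000] v=[-2.0000 6.0000 -10.0000 4.0000]
Step 4: x=[4.0000 8.0000 12.0000 16.0000] v=[0.0000 -2.0000 4.0000 -4.0000]
Step 5: x=[4.0000 7.0000 14.0000 14.0000] v=[0.0000 -2.0000 4.0000 -4.0000]
Step 6: x=[3.0000 10.0000 9.0000 16.0000] v=[-2.0000 6.0000 -10.0000 4.0000]
Step 7: x=[6.0000 5.0000 12.0000 15.0000] v=[6.0000 -10.0000 6.0000 -2.0000]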